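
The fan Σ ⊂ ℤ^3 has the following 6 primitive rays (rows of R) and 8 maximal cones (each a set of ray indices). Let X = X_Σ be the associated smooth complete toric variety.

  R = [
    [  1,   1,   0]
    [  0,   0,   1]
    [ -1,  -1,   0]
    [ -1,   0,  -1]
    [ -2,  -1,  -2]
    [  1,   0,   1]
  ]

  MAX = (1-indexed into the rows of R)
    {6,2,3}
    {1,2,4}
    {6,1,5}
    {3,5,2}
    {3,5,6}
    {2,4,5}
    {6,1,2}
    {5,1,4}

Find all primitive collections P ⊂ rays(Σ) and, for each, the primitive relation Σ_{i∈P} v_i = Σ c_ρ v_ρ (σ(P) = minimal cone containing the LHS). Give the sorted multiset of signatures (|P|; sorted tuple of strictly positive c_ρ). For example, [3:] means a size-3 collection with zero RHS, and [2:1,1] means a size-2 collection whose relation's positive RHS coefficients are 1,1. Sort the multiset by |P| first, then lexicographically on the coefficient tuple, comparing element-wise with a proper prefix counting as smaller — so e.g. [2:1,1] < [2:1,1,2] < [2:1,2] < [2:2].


5 minimal non-faces of Δ(Σ) (on 6 rays):

  • {1,3}:  v_{1} + v_{3} = 0  →  sig = [2:]
  • {4,6}:  v_{4} + v_{6} = 0  →  sig = [2:]
  • {3,4}:  v_{3} + v_{4} = v_{2} + v_{5}  →  sig = [2:1,1]
  • {1,2,5}:  v_{1} + v_{2} + v_{5} = v_{4}  →  sig = [3:1]
  • {2,5,6}:  v_{2} + v_{5} + v_{6} = v_{3}  →  sig = [3:1]

so the primitive-relation signature multiset is
{ [2:] ×2,  [2:1,1],  [3:1] ×2 }


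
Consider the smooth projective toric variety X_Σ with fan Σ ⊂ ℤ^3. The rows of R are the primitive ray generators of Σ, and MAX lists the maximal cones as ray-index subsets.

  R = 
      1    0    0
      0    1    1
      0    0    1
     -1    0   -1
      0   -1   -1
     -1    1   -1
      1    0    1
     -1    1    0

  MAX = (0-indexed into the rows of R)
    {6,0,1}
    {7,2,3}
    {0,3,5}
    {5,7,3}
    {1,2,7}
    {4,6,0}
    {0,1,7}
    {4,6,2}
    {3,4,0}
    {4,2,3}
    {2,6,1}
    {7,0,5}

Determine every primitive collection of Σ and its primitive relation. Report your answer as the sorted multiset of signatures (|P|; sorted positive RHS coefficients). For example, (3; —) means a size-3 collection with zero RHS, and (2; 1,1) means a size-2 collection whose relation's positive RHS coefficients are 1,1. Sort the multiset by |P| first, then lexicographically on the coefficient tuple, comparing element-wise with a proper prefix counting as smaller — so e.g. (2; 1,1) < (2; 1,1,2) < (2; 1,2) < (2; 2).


Δ(Σ) — 8 vertices, 11 min non-faces:

  {1,4}:  v_{1} + v_{4} = 0  ⟹  sig = (2; —)
  {3,6}:  v_{3} + v_{6} = 0  ⟹  sig = (2; —)
  {0,2}:  v_{0} + v_{2} = v_{6}  ⟹  sig = (2; 1)
  {1,3}:  v_{1} + v_{3} = v_{7}  ⟹  sig = (2; 1)
  {2,5}:  v_{2} + v_{5} = v_{7}  ⟹  sig = (2; 1)
  {4,7}:  v_{4} + v_{7} = v_{3}  ⟹  sig = (2; 1)
  {6,7}:  v_{6} + v_{7} = v_{1}  ⟹  sig = (2; 1)
  {5,6}:  v_{5} + v_{6} = v_{0} + v_{7}  ⟹  sig = (2; 1,1)
  {1,5}:  v_{1} + v_{5} = v_{0} + 2·v_{7}  ⟹  sig = (2; 1,2)
  {4,5}:  v_{4} + v_{5} = v_{0} + 2·v_{3}  ⟹  sig = (2; 1,2)
  {0,3,7}:  v_{0} + v_{3} + v_{7} = v_{5}  ⟹  sig = (3; 1)

Hence PRS(X_Σ) =
{ (2; —) ×2,  (2; 1) ×5,  (2; 1,1),  (2; 1,2) ×2,  (3; 1) }


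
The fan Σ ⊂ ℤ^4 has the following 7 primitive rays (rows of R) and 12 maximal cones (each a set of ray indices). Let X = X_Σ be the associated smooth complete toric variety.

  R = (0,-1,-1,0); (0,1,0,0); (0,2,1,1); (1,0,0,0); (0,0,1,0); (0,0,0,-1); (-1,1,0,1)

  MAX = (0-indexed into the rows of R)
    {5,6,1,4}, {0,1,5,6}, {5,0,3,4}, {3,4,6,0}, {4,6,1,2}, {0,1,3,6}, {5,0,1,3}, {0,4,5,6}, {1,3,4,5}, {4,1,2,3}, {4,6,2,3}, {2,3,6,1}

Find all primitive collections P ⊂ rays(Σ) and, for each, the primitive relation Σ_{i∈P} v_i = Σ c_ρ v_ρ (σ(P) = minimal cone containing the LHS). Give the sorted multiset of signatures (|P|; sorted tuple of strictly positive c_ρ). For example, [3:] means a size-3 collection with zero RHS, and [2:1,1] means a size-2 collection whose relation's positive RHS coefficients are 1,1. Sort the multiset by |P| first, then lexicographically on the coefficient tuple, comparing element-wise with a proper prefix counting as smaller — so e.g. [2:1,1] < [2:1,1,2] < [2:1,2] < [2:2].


Σ has 5 primitive collections:

  {0,2}:  v_{0} + v_{2} = v_{3} + v_{6}  so sig = [2:1,1]
  {2,5}:  v_{2} + v_{5} = 2·v_{1} + v_{4}  so sig = [2:1,2]
  {0,1,4}:  v_{0} + v_{1} + v_{4} = 0  so sig = [3:]
  {3,5,6}:  v_{3} + v_{5} + v_{6} = v_{1}  so sig = [3:1]
  {1,3,4,6}:  v_{1} + v_{3} + v_{4} + v_{6} = v_{2}  so sig = [4:1]

Hence PRS(X_Σ) =
[[2:1,1], [2:1,2], [3:], [3:1], [4:1]]


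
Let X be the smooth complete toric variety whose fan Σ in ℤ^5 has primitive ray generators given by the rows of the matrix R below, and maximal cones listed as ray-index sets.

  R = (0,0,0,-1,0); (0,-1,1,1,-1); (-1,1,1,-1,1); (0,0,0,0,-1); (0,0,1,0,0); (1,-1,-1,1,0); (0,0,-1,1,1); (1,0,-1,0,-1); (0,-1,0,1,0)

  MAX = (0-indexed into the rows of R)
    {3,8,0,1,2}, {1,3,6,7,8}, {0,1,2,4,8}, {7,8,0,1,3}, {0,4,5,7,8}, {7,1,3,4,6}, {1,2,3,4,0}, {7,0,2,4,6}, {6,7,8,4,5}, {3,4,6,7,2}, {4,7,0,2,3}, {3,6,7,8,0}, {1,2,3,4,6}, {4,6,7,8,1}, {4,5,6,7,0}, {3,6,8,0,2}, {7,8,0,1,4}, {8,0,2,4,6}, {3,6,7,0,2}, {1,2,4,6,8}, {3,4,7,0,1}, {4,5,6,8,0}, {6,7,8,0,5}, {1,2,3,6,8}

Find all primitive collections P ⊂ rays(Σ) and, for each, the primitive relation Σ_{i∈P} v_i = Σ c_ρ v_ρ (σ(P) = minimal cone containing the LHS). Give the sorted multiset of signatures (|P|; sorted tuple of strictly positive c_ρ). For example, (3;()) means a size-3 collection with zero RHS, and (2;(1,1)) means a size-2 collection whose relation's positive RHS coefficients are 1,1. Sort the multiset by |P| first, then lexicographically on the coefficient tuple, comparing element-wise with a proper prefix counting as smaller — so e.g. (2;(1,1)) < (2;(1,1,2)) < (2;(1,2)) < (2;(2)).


9 minimal non-faces of Δ(Σ) (on 9 rays):

  • {3,5}:  v_{3} + v_{5} = v_{7} + v_{8}  →  sig = (2;(1,1))
  • {2,5}:  v_{2} + v_{5} = v_{0} + v_{4} + v_{6}  →  sig = (2;(1,1,1))
  • {1,5}:  v_{1} + v_{5} = v_{4} + v_{7} + 2·v_{8}  →  sig = (2;(1,1,2))
  • {2,7,8}:  v_{2} + v_{7} + v_{8} = 0  →  sig = (3;())
  • {0,1,6}:  v_{0} + v_{1} + v_{6} = v_{8}  →  sig = (3;(1))
  • {3,4,8}:  v_{3} + v_{4} + v_{8} = v_{1}  →  sig = (3;(1))
  • {1,2,7}:  v_{1} + v_{2} + v_{7} = v_{3} + v_{4}  →  sig = (3;(1,1))
  • {0,3,4,6}:  v_{0} + v_{3} + v_{4} + v_{6} = 0  →  sig = (4;())
  • {0,4,6,7,8}:  v_{0} + v_{4} + v_{6} + v_{7} + v_{8} = v_{5}  →  sig = (5;(1))

Sorted signature multiset PRS(X):
    (2;(1,1))
    (2;(1,1,1))
    (2;(1,1,2))
    (3;())
    (3;(1))
    (3;(1))
    (3;(1,1))
    (4;())
    (5;(1))


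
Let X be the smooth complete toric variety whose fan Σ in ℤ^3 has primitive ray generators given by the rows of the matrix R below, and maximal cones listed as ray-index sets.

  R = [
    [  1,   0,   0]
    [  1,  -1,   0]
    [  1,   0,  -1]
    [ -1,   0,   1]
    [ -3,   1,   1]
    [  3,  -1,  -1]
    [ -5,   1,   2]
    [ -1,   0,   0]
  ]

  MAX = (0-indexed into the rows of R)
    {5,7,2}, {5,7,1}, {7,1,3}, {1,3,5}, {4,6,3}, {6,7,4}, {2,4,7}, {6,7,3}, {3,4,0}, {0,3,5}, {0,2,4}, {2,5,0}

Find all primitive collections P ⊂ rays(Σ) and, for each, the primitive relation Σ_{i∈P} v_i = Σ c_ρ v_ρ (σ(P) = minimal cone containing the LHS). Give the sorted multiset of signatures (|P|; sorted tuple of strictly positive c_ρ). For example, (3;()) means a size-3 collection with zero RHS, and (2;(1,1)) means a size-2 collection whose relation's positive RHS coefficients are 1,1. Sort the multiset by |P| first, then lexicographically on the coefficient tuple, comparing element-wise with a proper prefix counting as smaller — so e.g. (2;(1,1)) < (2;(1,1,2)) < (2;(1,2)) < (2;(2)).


Minimal non-faces — 12 found among 8 rays, 12 max cones:

  • {0,7}:  v_{0} + v_{7} = 0  →  sig = (2;())
  • {2,3}:  v_{2} + v_{3} = 0  →  sig = (2;())
  • {4,5}:  v_{4} + v_{5} = 0  →  sig = (2;())
  • {0,1}:  v_{0} + v_{1} = v_{3} + v_{5}  →  sig = (2;(1,1))
  • {0,6}:  v_{0} + v_{6} = v_{3} + v_{4}  →  sig = (2;(1,1))
  • {1,2}:  v_{1} + v_{2} = v_{5} + v_{7}  →  sig = (2;(1,1))
  • {1,4}:  v_{1} + v_{4} = v_{3} + v_{7}  →  sig = (2;(1,1))
  • {2,6}:  v_{2} + v_{6} = v_{4} + v_{7}  →  sig = (2;(1,1))
  • {5,6}:  v_{5} + v_{6} = v_{3} + v_{7}  →  sig = (2;(1,1))
  • {1,6}:  v_{1} + v_{6} = 2·v_{3} + 2·v_{7}  →  sig = (2;(2,2))
  • {3,4,7}:  v_{3} + v_{4} + v_{7} = v_{6}  →  sig = (3;(1))
  • {3,5,7}:  v_{3} + v_{5} + v_{7} = v_{1}  →  sig = (3;(1))

Hence PRS(X_Σ) =
    |P|=2: 10 collections, coeffs (), (), (), (1,1), (1,1), (1,1), (1,1), (1,1), (1,1), (2,2)
    |P|=3: 2 collections, coeffs (1), (1)


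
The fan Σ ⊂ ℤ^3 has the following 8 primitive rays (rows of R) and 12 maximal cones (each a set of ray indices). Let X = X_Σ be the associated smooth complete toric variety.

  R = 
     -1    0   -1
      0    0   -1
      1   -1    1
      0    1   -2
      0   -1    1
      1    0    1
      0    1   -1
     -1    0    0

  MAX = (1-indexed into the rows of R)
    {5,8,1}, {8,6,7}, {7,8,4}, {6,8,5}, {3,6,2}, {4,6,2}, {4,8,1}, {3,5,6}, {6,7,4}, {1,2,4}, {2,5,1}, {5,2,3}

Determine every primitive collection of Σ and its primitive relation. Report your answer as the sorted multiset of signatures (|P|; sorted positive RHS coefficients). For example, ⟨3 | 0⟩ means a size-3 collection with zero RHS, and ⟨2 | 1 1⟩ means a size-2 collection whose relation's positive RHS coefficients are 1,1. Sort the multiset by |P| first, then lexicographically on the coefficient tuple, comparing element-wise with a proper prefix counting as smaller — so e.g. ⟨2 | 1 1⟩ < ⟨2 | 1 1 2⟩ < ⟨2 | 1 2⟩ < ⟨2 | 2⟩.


12 collections generate NE(X_Σ); each relation:

  • {1,6}:  v_{1} + v_{6} = 0  ⇒ sig = ⟨2 | 0⟩
  • {5,7}:  v_{5} + v_{7} = 0  ⇒ sig = ⟨2 | 0⟩
  • {2,7}:  v_{2} + v_{7} = v_{4}  ⇒ sig = ⟨2 | 1⟩
  • {2,8}:  v_{2} + v_{8} = v_{1}  ⇒ sig = ⟨2 | 1⟩
  • {3,8}:  v_{3} + v_{8} = v_{5}  ⇒ sig = ⟨2 | 1⟩
  • {4,5}:  v_{4} + v_{5} = v_{2}  ⇒ sig = ⟨2 | 1⟩
  • {1,3}:  v_{1} + v_{3} = v_{2} + v_{5}  ⇒ sig = ⟨2 | 1 1⟩
  • {1,7}:  v_{1} + v_{7} = v_{4} + v_{8}  ⇒ sig = ⟨2 | 1 1⟩
  • {3,7}:  v_{3} + v_{7} = v_{2} + v_{6}  ⇒ sig = ⟨2 | 1 1⟩
  • {3,4}:  v_{3} + v_{4} = 2·v_{2} + v_{6}  ⇒ sig = ⟨2 | 1 2⟩
  • {2,5,6}:  v_{2} + v_{5} + v_{6} = v_{3}  ⇒ sig = ⟨3 | 1⟩
  • {4,6,8}:  v_{4} + v_{6} + v_{8} = v_{7}  ⇒ sig = ⟨3 | 1⟩

Hence PRS(X_Σ) =
    ⟨2 | 0⟩
    ⟨2 | 0⟩
    ⟨2 | 1⟩
    ⟨2 | 1⟩
    ⟨2 | 1⟩
    ⟨2 | 1⟩
    ⟨2 | 1 1⟩
    ⟨2 | 1 1⟩
    ⟨2 | 1 1⟩
    ⟨2 | 1 2⟩
    ⟨3 | 1⟩
    ⟨3 | 1⟩


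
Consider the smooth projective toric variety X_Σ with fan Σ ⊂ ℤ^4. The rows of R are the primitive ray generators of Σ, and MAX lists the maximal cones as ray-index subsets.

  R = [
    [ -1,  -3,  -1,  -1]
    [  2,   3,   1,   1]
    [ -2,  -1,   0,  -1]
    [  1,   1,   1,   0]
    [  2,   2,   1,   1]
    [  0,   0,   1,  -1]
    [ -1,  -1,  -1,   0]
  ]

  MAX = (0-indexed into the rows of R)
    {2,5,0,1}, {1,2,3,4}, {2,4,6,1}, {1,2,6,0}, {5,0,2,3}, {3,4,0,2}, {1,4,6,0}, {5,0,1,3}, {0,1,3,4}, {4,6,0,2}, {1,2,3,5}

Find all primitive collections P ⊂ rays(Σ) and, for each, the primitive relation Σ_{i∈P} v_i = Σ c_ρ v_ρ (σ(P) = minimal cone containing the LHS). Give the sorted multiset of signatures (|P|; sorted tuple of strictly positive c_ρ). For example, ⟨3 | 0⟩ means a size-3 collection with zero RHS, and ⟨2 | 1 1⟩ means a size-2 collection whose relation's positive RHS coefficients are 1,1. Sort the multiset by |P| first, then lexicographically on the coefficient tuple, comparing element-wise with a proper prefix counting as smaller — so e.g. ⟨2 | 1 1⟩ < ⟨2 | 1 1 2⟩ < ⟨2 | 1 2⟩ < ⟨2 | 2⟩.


|primitive collections| = 5. Relations:

  {3,6}:  v_{3} + v_{6} = 0  ⇒ sig = ⟨2 | 0⟩
  {5,6}:  v_{5} + v_{6} = v_{0} + v_{1} + v_{2}  ⇒ sig = ⟨2 | 1 1 1⟩
  {4,5}:  v_{4} + v_{5} = 2·v_{3}  ⇒ sig = ⟨2 | 2⟩
  {0,1,2,3}:  v_{0} + v_{1} + v_{2} + v_{3} = v_{5}  ⇒ sig = ⟨4 | 1⟩
  {0,1,2,4}:  v_{0} + v_{1} + v_{2} + v_{4} = v_{3}  ⇒ sig = ⟨4 | 1⟩

Hence PRS(X_Σ) =
{ ⟨2 | 0⟩,  ⟨2 | 1 1 1⟩,  ⟨2 | 2⟩,  ⟨4 | 1⟩ ×2 }


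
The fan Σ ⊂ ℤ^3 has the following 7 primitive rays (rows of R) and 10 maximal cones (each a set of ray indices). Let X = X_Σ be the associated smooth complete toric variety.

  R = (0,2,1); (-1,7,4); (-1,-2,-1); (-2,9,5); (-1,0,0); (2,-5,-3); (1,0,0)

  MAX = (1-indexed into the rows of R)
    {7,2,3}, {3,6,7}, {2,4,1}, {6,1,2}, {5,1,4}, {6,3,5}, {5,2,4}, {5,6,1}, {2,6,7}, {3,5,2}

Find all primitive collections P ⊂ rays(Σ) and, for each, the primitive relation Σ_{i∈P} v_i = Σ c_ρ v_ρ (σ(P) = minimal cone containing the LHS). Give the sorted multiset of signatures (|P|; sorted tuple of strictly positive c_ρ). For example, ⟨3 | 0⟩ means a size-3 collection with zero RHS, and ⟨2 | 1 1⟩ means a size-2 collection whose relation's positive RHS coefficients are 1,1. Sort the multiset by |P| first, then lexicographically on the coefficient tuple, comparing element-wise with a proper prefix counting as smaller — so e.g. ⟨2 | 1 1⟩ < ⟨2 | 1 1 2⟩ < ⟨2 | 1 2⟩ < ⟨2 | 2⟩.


9 minimal non-faces of Δ(Σ) (on 7 rays):

  P={5,7}:  v_{5} + v_{7} = 0 ; sig = ⟨2 | 0⟩
  P={1,3}:  v_{1} + v_{3} = v_{5} ; sig = ⟨2 | 1⟩
  P={1,7}:  v_{1} + v_{7} = v_{2} + v_{6} ; sig = ⟨2 | 1 1⟩
  P={4,7}:  v_{4} + v_{7} = v_{1} + v_{2} ; sig = ⟨2 | 1 1⟩
  P={3,4}:  v_{3} + v_{4} = v_{2} + 2·v_{5} ; sig = ⟨2 | 1 2⟩
  P={4,6}:  v_{4} + v_{6} = 2·v_{1} ; sig = ⟨2 | 2⟩
  P={2,3,6}:  v_{2} + v_{3} + v_{6} = 0 ; sig = ⟨3 | 0⟩
  P={1,2,5}:  v_{1} + v_{2} + v_{5} = v_{4} ; sig = ⟨3 | 1⟩
  P={2,5,6}:  v_{2} + v_{5} + v_{6} = v_{1} ; sig = ⟨3 | 1⟩

so the primitive-relation signature multiset is
{ ⟨2 | 0⟩,  ⟨2 | 1⟩,  ⟨2 | 1 1⟩ ×2,  ⟨2 | 1 2⟩,  ⟨2 | 2⟩,  ⟨3 | 0⟩,  ⟨3 | 1⟩ ×2 }


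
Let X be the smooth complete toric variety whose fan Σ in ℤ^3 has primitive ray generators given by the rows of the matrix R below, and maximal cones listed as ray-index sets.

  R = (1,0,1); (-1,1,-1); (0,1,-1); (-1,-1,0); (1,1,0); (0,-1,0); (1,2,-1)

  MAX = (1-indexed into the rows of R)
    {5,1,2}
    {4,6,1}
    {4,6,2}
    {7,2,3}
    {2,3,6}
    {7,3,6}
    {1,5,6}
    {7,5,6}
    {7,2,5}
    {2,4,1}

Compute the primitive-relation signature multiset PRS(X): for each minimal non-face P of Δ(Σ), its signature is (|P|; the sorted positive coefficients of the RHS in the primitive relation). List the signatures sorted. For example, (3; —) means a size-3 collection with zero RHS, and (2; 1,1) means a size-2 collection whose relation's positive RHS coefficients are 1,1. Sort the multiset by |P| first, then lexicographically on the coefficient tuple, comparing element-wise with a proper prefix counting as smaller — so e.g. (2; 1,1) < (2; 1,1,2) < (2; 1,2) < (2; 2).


Minimal non-faces — 9 found among 7 rays, 10 max cones:

  P = {4,5}:  v_{4} + v_{5} = 0 — sig = (2; —)
  P = {1,3}:  v_{1} + v_{3} = v_{5} — sig = (2; 1)
  P = {3,5}:  v_{3} + v_{5} = v_{7} — sig = (2; 1)
  P = {4,7}:  v_{4} + v_{7} = v_{3} — sig = (2; 1)
  P = {3,4}:  v_{3} + v_{4} = v_{2} + v_{6} — sig = (2; 1,1)
  P = {1,7}:  v_{1} + v_{7} = 2·v_{5} — sig = (2; 2)
  P = {1,2,6}:  v_{1} + v_{2} + v_{6} = 0 — sig = (3; —)
  P = {2,5,6}:  v_{2} + v_{5} + v_{6} = v_{3} — sig = (3; 1)
  P = {2,6,7}:  v_{2} + v_{6} + v_{7} = 2·v_{3} — sig = (3; 2)

Hence PRS(X_Σ) =
    |P|=2: 6 collections, coeffs (), (1), (1), (1), (1,1), (2)
    |P|=3: 3 collections, coeffs (), (1), (2)


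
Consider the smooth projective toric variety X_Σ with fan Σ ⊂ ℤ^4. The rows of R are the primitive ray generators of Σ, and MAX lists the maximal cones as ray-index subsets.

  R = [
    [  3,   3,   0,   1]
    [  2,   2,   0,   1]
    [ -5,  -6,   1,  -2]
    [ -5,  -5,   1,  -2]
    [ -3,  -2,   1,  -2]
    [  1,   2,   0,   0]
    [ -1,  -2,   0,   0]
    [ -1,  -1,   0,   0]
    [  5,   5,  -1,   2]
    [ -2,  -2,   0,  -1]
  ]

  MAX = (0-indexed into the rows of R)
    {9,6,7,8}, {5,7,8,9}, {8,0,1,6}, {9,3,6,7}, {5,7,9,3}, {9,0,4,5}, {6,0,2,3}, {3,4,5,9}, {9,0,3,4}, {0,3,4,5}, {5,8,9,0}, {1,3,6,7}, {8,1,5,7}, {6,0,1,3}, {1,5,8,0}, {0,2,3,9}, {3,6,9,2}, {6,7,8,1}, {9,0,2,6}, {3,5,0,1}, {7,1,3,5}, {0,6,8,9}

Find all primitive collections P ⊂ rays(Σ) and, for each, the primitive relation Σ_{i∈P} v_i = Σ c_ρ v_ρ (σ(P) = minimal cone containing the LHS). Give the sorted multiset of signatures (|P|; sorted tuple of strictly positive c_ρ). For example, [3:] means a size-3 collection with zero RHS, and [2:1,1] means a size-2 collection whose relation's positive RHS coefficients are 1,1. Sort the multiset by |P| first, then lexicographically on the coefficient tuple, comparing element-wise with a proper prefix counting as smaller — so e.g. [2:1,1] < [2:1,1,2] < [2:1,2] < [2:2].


Δ(Σ) — 10 vertices, 15 min non-faces:

  • {1,9}:  v_{1} + v_{9} = 0 — sig = [2:]
  • {3,8}:  v_{3} + v_{8} = 0 — sig = [2:]
  • {5,6}:  v_{5} + v_{6} = 0 — sig = [2:]
  • {0,7}:  v_{0} + v_{7} = v_{1} — sig = [2:1]
  • {2,7}:  v_{2} + v_{7} = v_{3} + v_{6} — sig = [2:1,1]
  • {4,7}:  v_{4} + v_{7} = v_{3} + v_{5} — sig = [2:1,1]
  • {1,2}:  v_{1} + v_{2} = v_{0} + v_{3} + v_{6} — sig = [2:1,1,1]
  • {1,4}:  v_{1} + v_{4} = v_{0} + v_{3} + v_{5} — sig = [2:1,1,1]
  • {2,5}:  v_{2} + v_{5} = v_{0} + v_{3} + v_{9} — sig = [2:1,1,1]
  • {2,8}:  v_{2} + v_{8} = v_{0} + v_{6} + v_{9} — sig = [2:1,1,1]
  • {4,6}:  v_{4} + v_{6} = v_{0} + v_{3} + v_{9} — sig = [2:1,1,1]
  • {4,8}:  v_{4} + v_{8} = v_{0} + v_{5} + v_{9} — sig = [2:1,1,1]
  • {2,4}:  v_{2} + v_{4} = 2·v_{0} + 2·v_{3} + 2·v_{9} — sig = [2:2,2,2]
  • {0,3,5,9}:  v_{0} + v_{3} + v_{5} + v_{9} = v_{4} — sig = [4:1]
  • {0,3,6,9}:  v_{0} + v_{3} + v_{6} + v_{9} = v_{2} — sig = [4:1]

Sorted signature multiset PRS(X):
{ [2:] ×3,  [2:1],  [2:1,1] ×2,  [2:1,1,1] ×6,  [2:2,2,2],  [4:1] ×2 }


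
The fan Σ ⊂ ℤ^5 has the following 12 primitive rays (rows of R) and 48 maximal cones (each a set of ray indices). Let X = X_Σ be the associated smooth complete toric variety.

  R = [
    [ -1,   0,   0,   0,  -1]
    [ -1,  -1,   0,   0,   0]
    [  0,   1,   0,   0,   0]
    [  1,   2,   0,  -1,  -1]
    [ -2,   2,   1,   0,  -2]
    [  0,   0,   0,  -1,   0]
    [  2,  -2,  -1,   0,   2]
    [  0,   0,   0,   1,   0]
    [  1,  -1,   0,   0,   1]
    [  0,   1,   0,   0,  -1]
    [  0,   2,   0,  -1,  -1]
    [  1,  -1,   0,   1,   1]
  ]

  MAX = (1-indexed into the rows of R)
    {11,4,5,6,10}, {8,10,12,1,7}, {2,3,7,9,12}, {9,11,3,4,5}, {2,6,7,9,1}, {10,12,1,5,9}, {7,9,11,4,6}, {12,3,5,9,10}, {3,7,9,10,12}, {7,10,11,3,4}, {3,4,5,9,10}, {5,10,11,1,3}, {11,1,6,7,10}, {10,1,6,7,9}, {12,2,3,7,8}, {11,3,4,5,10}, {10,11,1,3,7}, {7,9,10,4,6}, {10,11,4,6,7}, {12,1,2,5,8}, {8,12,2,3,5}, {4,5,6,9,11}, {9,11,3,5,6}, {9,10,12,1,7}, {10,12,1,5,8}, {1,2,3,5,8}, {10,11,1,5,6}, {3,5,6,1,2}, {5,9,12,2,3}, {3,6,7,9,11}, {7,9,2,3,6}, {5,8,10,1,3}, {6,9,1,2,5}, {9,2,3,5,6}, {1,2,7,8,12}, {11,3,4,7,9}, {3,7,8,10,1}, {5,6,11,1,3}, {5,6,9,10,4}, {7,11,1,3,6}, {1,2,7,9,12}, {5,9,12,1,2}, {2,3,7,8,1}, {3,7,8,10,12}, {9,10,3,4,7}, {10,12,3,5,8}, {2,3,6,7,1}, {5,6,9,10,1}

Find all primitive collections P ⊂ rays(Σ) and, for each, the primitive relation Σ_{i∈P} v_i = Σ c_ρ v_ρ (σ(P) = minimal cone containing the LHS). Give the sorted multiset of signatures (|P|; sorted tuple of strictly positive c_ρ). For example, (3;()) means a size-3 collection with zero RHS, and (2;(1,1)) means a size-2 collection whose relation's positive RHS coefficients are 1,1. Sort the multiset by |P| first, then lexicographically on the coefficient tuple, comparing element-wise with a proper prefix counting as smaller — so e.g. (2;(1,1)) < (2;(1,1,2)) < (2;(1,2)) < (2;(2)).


|primitive collections| = 18. Relations:

  P = {5,7}:  v_{5} + v_{7} = 0 — sig = (2;())
  P = {6,8}:  v_{6} + v_{8} = 0 — sig = (2;())
  P = {2,10}:  v_{2} + v_{10} = v_{1} — sig = (2;(1))
  P = {6,12}:  v_{6} + v_{12} = v_{9} — sig = (2;(1))
  P = {8,9}:  v_{8} + v_{9} = v_{12} — sig = (2;(1))
  P = {2,4}:  v_{2} + v_{4} = v_{6} + v_{10} — sig = (2;(1,1))
  P = {8,11}:  v_{8} + v_{11} = v_{3} + v_{10} — sig = (2;(1,1))
  P = {2,11}:  v_{2} + v_{11} = v_{1} + v_{3} + v_{6} — sig = (2;(1,1,1))
  P = {11,12}:  v_{11} + v_{12} = v_{3} + v_{9} + v_{10} — sig = (2;(1,1,1))
  P = {4,8}:  v_{4} + v_{8} = v_{3} + v_{9} + 2·v_{10} — sig = (2;(1,1,2))
  P = {1,4}:  v_{1} + v_{4} = v_{6} + 2·v_{10} — sig = (2;(1,2))
  P = {4,12}:  v_{4} + v_{12} = v_{3} + 2·v_{9} + 2·v_{10} — sig = (2;(1,2,2))
  P = {1,3,9}:  v_{1} + v_{3} + v_{9} = 0 — sig = (3;())
  P = {1,3,12}:  v_{1} + v_{3} + v_{12} = v_{8} — sig = (3;(1))
  P = {3,6,10}:  v_{3} + v_{6} + v_{10} = v_{11} — sig = (3;(1))
  P = {9,10,11}:  v_{9} + v_{10} + v_{11} = v_{4} — sig = (3;(1))
  P = {1,9,11}:  v_{1} + v_{9} + v_{11} = v_{6} + v_{10} — sig = (3;(1,1))
  P = {3,4,6}:  v_{3} + v_{4} + v_{6} = v_{9} + 2·v_{11} — sig = (3;(1,2))

Sorted signature multiset PRS(X):
    (2;())
    (2;())
    (2;(1))
    (2;(1))
    (2;(1))
    (2;(1,1))
    (2;(1,1))
    (2;(1,1,1))
    (2;(1,1,1))
    (2;(1,1,2))
    (2;(1,2))
    (2;(1,2,2))
    (3;())
    (3;(1))
    (3;(1))
    (3;(1))
    (3;(1,1))
    (3;(1,2))


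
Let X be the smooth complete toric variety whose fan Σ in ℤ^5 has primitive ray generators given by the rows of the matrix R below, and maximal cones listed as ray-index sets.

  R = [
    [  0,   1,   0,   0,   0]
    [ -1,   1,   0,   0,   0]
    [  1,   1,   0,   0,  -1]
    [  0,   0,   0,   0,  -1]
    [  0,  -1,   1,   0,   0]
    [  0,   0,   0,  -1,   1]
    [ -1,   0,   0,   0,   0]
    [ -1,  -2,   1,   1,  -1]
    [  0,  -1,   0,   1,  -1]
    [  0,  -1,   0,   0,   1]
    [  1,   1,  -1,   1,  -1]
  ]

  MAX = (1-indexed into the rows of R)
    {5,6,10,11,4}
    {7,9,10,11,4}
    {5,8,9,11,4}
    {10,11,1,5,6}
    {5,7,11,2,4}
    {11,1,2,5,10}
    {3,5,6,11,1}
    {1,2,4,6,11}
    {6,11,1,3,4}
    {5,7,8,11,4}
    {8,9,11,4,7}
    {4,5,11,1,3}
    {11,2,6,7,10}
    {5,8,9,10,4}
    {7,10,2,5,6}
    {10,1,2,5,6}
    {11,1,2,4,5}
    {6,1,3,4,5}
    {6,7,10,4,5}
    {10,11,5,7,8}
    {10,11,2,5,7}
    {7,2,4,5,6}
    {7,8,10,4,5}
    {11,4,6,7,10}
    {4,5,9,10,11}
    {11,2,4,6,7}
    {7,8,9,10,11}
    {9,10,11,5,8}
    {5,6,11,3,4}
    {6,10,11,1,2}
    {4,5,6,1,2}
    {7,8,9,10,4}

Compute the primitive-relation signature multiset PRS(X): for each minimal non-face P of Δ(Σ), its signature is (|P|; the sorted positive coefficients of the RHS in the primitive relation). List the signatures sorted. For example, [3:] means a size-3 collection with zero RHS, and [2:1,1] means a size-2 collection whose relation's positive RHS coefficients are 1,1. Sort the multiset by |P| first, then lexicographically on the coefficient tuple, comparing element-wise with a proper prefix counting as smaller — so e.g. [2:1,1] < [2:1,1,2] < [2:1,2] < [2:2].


20 collections generate NE(X_Σ); each relation:

  P={1,7}:  v_{1} + v_{7} = v_{2}  →  sig = [2:1]
  P={3,7}:  v_{3} + v_{7} = v_{1} + v_{4}  →  sig = [2:1,1]
  P={6,9}:  v_{6} + v_{9} = v_{4} + v_{10}  →  sig = [2:1,1]
  P={1,9}:  v_{1} + v_{9} = v_{5} + v_{7} + v_{11}  →  sig = [2:1,1,1]
  P={3,9}:  v_{3} + v_{9} = v_{4} + v_{5} + v_{11}  →  sig = [2:1,1,1]
  P={3,10}:  v_{3} + v_{10} = v_{5} + v_{6} + v_{11}  →  sig = [2:1,1,1]
  P={6,8}:  v_{6} + v_{8} = v_{4} + v_{5} + v_{7} + v_{10}  →  sig = [2:1,1,1,1]
  P={3,8}:  v_{3} + v_{8} = v_{4} + 2·v_{5} + v_{7} + v_{11}  →  sig = [2:1,1,1,2]
  P={2,9}:  v_{2} + v_{9} = v_{5} + 2·v_{7} + v_{11}  →  sig = [2:1,1,2]
  P={2,3}:  v_{2} + v_{3} = 2·v_{1} + v_{4}  →  sig = [2:1,2]
  P={1,8}:  v_{1} + v_{8} = 2·v_{5} + 2·v_{7} + v_{11}  →  sig = [2:1,2,2]
  P={2,8}:  v_{2} + v_{8} = 2·v_{5} + 3·v_{7} + v_{11}  →  sig = [2:1,2,3]
  P={1,4,10}:  v_{1} + v_{4} + v_{10} = 0  →  sig = [3:]
  P={2,4,10}:  v_{2} + v_{4} + v_{10} = v_{7}  →  sig = [3:1]
  P={5,7,9}:  v_{5} + v_{7} + v_{9} = v_{8}  →  sig = [3:1]
  P={5,6,7,11}:  v_{5} + v_{6} + v_{7} + v_{11} = 0  →  sig = [4:]
  P={2,5,6,11}:  v_{2} + v_{5} + v_{6} + v_{11} = v_{1}  →  sig = [4:1]
  P={4,8,10,11}:  v_{4} + v_{8} + v_{10} + v_{11} = 2·v_{9}  →  sig = [4:2]
  P={1,4,5,6,11}:  v_{1} + v_{4} + v_{5} + v_{6} + v_{11} = v_{3}  →  sig = [5:1]
  P={4,5,7,10,11}:  v_{4} + v_{5} + v_{7} + v_{10} + v_{11} = v_{9}  →  sig = [5:1]

so the primitive-relation signature multiset is
[[2:1], [2:1,1], [2:1,1], [2:1,1,1], [2:1,1,1], [2:1,1,1], [2:1,1,1,1], [2:1,1,1,2], [2:1,1,2], [2:1,2], [2:1,2,2], [2:1,2,3], [3:], [3:1], [3:1], [4:], [4:1], [4:2], [5:1], [5:1]]


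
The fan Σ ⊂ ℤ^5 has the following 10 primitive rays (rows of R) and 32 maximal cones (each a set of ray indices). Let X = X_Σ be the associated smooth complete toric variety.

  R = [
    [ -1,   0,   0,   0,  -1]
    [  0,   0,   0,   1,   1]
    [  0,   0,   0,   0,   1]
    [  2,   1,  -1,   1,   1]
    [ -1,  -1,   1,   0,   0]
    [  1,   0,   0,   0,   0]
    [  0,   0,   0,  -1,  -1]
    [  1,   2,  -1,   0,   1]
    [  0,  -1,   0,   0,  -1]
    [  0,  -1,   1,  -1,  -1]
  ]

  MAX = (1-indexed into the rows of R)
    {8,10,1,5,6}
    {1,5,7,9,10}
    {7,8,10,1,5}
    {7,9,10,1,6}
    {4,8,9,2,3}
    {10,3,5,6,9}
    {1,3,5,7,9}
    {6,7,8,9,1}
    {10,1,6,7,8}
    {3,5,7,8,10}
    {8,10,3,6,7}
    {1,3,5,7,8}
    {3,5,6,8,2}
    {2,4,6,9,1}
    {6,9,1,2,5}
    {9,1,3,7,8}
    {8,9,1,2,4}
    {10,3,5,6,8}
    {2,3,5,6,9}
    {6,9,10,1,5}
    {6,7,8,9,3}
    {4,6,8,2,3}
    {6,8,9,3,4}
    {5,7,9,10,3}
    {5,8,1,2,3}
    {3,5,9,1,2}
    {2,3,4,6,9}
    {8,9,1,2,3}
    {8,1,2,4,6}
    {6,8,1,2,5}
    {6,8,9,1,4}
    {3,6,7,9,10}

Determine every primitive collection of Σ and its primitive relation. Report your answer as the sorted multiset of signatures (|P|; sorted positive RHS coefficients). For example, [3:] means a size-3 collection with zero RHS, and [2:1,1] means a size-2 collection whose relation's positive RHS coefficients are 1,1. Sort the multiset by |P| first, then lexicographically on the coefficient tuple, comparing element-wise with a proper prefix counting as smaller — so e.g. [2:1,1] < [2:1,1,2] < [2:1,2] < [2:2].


Primitive collections (12):

  {2,7}:  v_{2} + v_{7} = 0  →  sig = [2:]
  {2,10}:  v_{2} + v_{10} = v_{5} + v_{6}  →  sig = [2:1,1]
  {4,5}:  v_{4} + v_{5} = v_{2} + v_{6}  →  sig = [2:1,1]
  {4,7}:  v_{4} + v_{7} = v_{6} + v_{8} + v_{9}  →  sig = [2:1,1,1]
  {4,10}:  v_{4} + v_{10} = 2·v_{6}  →  sig = [2:2]
  {1,3,6}:  v_{1} + v_{3} + v_{6} = 0  →  sig = [3:]
  {5,8,9}:  v_{5} + v_{8} + v_{9} = 0  →  sig = [3:]
  {5,6,7}:  v_{5} + v_{6} + v_{7} = v_{10}  →  sig = [3:1]
  {1,3,10}:  v_{1} + v_{3} + v_{10} = v_{5} + v_{7}  →  sig = [3:1,1]
  {8,9,10}:  v_{8} + v_{9} + v_{10} = v_{6} + v_{7}  →  sig = [3:1,1]
  {1,3,4}:  v_{1} + v_{3} + v_{4} = v_{2} + v_{8} + v_{9}  →  sig = [3:1,1,1]
  {2,6,8,9}:  v_{2} + v_{6} + v_{8} + v_{9} = v_{4}  →  sig = [4:1]

Hence PRS(X_Σ) =
{ [2:],  [2:1,1] ×2,  [2:1,1,1],  [2:2],  [3:] ×2,  [3:1],  [3:1,1] ×2,  [3:1,1,1],  [4:1] }


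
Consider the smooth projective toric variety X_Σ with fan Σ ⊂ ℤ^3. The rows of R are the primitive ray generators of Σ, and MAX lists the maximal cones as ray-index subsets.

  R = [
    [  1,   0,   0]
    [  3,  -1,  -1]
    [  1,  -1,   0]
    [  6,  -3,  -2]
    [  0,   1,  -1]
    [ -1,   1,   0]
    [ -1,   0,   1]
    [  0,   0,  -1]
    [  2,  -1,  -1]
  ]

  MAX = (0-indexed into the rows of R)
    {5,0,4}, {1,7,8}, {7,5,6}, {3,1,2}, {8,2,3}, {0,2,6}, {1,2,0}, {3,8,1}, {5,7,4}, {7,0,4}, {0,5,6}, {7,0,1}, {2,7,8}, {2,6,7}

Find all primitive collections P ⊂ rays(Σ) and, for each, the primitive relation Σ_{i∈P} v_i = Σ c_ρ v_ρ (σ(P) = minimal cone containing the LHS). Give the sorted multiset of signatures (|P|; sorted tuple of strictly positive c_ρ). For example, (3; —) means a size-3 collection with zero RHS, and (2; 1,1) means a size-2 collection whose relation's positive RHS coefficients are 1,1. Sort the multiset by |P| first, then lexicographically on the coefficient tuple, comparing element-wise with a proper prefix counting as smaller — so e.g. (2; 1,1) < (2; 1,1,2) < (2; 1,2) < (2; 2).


Δ(Σ) — 9 vertices, 20 min non-faces:

  • {2,5}:  v_{2} + v_{5} = 0 — sig = (2; —)
  • {0,8}:  v_{0} + v_{8} = v_{1} — sig = (2; 1)
  • {4,6}:  v_{4} + v_{6} = v_{5} — sig = (2; 1)
  • {6,8}:  v_{6} + v_{8} = v_{2} — sig = (2; 1)
  • {1,6}:  v_{1} + v_{6} = v_{0} + v_{2} — sig = (2; 1,1)
  • {2,4}:  v_{2} + v_{4} = v_{0} + v_{7} — sig = (2; 1,1)
  • {3,5}:  v_{3} + v_{5} = v_{1} + v_{8} — sig = (2; 1,1)
  • {5,8}:  v_{5} + v_{8} = v_{0} + v_{7} — sig = (2; 1,1)
  • {0,3}:  v_{0} + v_{3} = 2·v_{1} + v_{2} — sig = (2; 1,2)
  • {1,5}:  v_{1} + v_{5} = 2·v_{0} + v_{7} — sig = (2; 1,2)
  • {3,4}:  v_{3} + v_{4} = 2·v_{1} + v_{7} — sig = (2; 1,2)
  • {3,6}:  v_{3} + v_{6} = v_{1} + 2·v_{2} — sig = (2; 1,2)
  • {4,8}:  v_{4} + v_{8} = 2·v_{0} + 2·v_{7} — sig = (2; 2,2)
  • {1,4}:  v_{1} + v_{4} = 3·v_{0} + 2·v_{7} — sig = (2; 2,3)
  • {3,7}:  v_{3} + v_{7} = 3·v_{8} — sig = (2; 3)
  • {0,6,7}:  v_{0} + v_{6} + v_{7} = 0 — sig = (3; —)
  • {0,2,7}:  v_{0} + v_{2} + v_{7} = v_{8} — sig = (3; 1)
  • {0,5,7}:  v_{0} + v_{5} + v_{7} = v_{4} — sig = (3; 1)
  • {1,2,8}:  v_{1} + v_{2} + v_{8} = v_{3} — sig = (3; 1)
  • {1,2,7}:  v_{1} + v_{2} + v_{7} = 2·v_{8} — sig = (3; 2)

Signatures (|P|; sorted positive RHS coefficients), sorted:
    (2; —)
    (2; 1)
    (2; 1)
    (2; 1)
    (2; 1,1)
    (2; 1,1)
    (2; 1,1)
    (2; 1,1)
    (2; 1,2)
    (2; 1,2)
    (2; 1,2)
    (2; 1,2)
    (2; 2,2)
    (2; 2,3)
    (2; 3)
    (3; —)
    (3; 1)
    (3; 1)
    (3; 1)
    (3; 2)


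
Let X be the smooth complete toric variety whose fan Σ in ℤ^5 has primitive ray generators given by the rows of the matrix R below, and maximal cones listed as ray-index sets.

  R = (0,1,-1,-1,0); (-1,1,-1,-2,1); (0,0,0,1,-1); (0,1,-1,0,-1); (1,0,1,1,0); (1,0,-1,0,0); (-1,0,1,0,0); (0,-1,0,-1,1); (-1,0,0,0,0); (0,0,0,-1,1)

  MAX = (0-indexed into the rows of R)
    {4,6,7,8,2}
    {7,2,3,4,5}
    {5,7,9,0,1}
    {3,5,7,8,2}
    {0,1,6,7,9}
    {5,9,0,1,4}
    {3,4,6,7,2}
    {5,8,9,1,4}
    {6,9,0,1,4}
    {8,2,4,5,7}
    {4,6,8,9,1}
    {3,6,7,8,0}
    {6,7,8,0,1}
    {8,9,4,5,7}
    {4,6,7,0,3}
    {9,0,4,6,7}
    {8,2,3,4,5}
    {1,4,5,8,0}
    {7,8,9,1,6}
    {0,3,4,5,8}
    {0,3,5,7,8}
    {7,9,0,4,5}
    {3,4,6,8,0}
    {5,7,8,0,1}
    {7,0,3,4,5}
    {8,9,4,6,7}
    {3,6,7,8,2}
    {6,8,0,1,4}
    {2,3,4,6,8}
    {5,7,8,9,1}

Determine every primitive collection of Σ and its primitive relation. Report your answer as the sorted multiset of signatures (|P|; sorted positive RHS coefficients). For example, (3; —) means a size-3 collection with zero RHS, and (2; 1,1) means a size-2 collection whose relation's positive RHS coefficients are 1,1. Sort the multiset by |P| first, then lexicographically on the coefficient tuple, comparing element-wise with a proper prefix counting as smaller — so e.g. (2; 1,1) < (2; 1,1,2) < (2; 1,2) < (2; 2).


Σ has 10 primitive collections:

  {2,9}:  v_{2} + v_{9} = 0  so sig = (2; —)
  {5,6}:  v_{5} + v_{6} = 0  so sig = (2; —)
  {0,2}:  v_{0} + v_{2} = v_{3}  so sig = (2; 1)
  {3,9}:  v_{3} + v_{9} = v_{0}  so sig = (2; 1)
  {1,2}:  v_{1} + v_{2} = v_{0} + v_{8}  so sig = (2; 1,1)
  {1,3}:  v_{1} + v_{3} = 2·v_{0} + v_{8}  so sig = (2; 1,2)
  {0,8,9}:  v_{0} + v_{8} + v_{9} = v_{1}  so sig = (3; 1)
  {1,4,7}:  v_{1} + v_{4} + v_{7} = 2·v_{9}  so sig = (3; 2)
  {3,4,7,8}:  v_{3} + v_{4} + v_{7} + v_{8} = 0  so sig = (4; —)
  {0,4,7,8}:  v_{0} + v_{4} + v_{7} + v_{8} = v_{9}  so sig = (4; 1)

Hence PRS(X_Σ) =
    (2; —)
    (2; —)
    (2; 1)
    (2; 1)
    (2; 1,1)
    (2; 1,2)
    (3; 1)
    (3; 2)
    (4; —)
    (4; 1)


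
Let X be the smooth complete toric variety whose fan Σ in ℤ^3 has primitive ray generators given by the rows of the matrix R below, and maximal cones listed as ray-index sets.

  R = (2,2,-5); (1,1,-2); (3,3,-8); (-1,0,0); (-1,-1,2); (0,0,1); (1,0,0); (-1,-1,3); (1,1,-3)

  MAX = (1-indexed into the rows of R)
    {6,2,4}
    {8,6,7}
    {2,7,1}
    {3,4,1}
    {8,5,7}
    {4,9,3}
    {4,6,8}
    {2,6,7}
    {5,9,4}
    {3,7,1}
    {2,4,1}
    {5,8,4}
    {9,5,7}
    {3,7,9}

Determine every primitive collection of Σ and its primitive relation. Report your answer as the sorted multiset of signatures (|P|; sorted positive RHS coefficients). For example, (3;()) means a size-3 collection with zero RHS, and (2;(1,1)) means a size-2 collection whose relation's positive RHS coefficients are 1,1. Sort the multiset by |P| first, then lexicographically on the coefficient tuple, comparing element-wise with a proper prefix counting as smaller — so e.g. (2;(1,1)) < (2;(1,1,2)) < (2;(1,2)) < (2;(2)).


Σ has 15 primitive collections:

  P = {2,5}:  v_{2} + v_{5} = 0  ⟹  sig = (2;())
  P = {4,7}:  v_{4} + v_{7} = 0  ⟹  sig = (2;())
  P = {8,9}:  v_{8} + v_{9} = 0  ⟹  sig = (2;())
  P = {1,5}:  v_{1} + v_{5} = v_{9}  ⟹  sig = (2;(1))
  P = {1,8}:  v_{1} + v_{8} = v_{2}  ⟹  sig = (2;(1))
  P = {1,9}:  v_{1} + v_{9} = v_{3}  ⟹  sig = (2;(1))
  P = {2,8}:  v_{2} + v_{8} = v_{6}  ⟹  sig = (2;(1))
  P = {2,9}:  v_{2} + v_{9} = v_{1}  ⟹  sig = (2;(1))
  P = {3,8}:  v_{3} + v_{8} = v_{1}  ⟹  sig = (2;(1))
  P = {5,6}:  v_{5} + v_{6} = v_{8}  ⟹  sig = (2;(1))
  P = {6,9}:  v_{6} + v_{9} = v_{2}  ⟹  sig = (2;(1))
  P = {3,6}:  v_{3} + v_{6} = v_{1} + v_{2}  ⟹  sig = (2;(1,1))
  P = {1,6}:  v_{1} + v_{6} = 2·v_{2}  ⟹  sig = (2;(2))
  P = {2,3}:  v_{2} + v_{3} = 2·v_{1}  ⟹  sig = (2;(2))
  P = {3,5}:  v_{3} + v_{5} = 2·v_{9}  ⟹  sig = (2;(2))

Sorted signature multiset PRS(X):
{ (2;()) ×3,  (2;(1)) ×8,  (2;(1,1)),  (2;(2)) ×3 }


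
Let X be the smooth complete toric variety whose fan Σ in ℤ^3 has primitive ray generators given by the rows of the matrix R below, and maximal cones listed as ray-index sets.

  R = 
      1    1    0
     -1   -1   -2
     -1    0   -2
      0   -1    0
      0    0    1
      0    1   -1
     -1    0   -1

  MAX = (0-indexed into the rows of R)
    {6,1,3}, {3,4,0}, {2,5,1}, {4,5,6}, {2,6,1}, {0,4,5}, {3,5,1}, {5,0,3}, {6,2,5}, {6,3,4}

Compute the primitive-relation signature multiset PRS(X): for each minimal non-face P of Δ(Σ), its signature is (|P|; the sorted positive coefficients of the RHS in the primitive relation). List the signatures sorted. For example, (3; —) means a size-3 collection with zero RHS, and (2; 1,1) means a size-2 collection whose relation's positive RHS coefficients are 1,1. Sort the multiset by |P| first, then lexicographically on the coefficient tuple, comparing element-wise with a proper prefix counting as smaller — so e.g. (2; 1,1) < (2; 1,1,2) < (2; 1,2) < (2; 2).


Primitive collections (9):

  {0,6}:  v_{0} + v_{6} = v_{5}  →  sig = (2; 1)
  {2,3}:  v_{2} + v_{3} = v_{1}  →  sig = (2; 1)
  {2,4}:  v_{2} + v_{4} = v_{6}  →  sig = (2; 1)
  {1,4}:  v_{1} + v_{4} = v_{3} + v_{6}  →  sig = (2; 1,1)
  {0,2}:  v_{0} + v_{2} = v_{3} + 2·v_{5}  →  sig = (2; 1,2)
  {0,1}:  v_{0} + v_{1} = 2·v_{3} + 2·v_{5}  →  sig = (2; 2,2)
  {3,4,5}:  v_{3} + v_{4} + v_{5} = 0  →  sig = (3; —)
  {3,5,6}:  v_{3} + v_{5} + v_{6} = v_{2}  →  sig = (3; 1)
  {1,5,6}:  v_{1} + v_{5} + v_{6} = 2·v_{2}  →  sig = (3; 2)

Hence PRS(X_Σ) =
[(2; 1), (2; 1), (2; 1), (2; 1,1), (2; 1,2), (2; 2,2), (3; —), (3; 1), (3; 2)]


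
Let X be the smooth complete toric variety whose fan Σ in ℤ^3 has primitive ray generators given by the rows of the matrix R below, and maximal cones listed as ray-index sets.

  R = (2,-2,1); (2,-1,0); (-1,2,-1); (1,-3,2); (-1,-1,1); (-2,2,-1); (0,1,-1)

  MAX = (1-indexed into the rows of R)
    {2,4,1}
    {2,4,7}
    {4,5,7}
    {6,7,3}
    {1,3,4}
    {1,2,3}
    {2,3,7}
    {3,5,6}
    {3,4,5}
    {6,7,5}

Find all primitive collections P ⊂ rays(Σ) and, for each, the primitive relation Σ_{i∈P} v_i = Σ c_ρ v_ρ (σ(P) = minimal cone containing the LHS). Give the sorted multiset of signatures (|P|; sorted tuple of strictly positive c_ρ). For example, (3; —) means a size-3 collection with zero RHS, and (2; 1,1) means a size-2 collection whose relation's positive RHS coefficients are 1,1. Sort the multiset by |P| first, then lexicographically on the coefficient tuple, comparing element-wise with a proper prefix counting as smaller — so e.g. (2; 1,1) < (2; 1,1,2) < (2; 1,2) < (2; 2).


9 minimal non-faces of Δ(Σ) (on 7 rays):

  • {1,6}:  v_{1} + v_{6} = 0  →  sig = (2; —)
  • {1,5}:  v_{1} + v_{5} = v_{4}  →  sig = (2; 1)
  • {1,7}:  v_{1} + v_{7} = v_{2}  →  sig = (2; 1)
  • {2,6}:  v_{2} + v_{6} = v_{7}  →  sig = (2; 1)
  • {4,6}:  v_{4} + v_{6} = v_{5}  →  sig = (2; 1)
  • {2,5}:  v_{2} + v_{5} = v_{4} + v_{7}  →  sig = (2; 1,1)
  • {3,4,7}:  v_{3} + v_{4} + v_{7} = 0  →  sig = (3; —)
  • {2,3,4}:  v_{2} + v_{3} + v_{4} = v_{1}  →  sig = (3; 1)
  • {3,5,7}:  v_{3} + v_{5} + v_{7} = v_{6}  →  sig = (3; 1)

Signatures (|P|; sorted positive RHS coefficients), sorted:
{ (2; —),  (2; 1) ×4,  (2; 1,1),  (3; —),  (3; 1) ×2 }


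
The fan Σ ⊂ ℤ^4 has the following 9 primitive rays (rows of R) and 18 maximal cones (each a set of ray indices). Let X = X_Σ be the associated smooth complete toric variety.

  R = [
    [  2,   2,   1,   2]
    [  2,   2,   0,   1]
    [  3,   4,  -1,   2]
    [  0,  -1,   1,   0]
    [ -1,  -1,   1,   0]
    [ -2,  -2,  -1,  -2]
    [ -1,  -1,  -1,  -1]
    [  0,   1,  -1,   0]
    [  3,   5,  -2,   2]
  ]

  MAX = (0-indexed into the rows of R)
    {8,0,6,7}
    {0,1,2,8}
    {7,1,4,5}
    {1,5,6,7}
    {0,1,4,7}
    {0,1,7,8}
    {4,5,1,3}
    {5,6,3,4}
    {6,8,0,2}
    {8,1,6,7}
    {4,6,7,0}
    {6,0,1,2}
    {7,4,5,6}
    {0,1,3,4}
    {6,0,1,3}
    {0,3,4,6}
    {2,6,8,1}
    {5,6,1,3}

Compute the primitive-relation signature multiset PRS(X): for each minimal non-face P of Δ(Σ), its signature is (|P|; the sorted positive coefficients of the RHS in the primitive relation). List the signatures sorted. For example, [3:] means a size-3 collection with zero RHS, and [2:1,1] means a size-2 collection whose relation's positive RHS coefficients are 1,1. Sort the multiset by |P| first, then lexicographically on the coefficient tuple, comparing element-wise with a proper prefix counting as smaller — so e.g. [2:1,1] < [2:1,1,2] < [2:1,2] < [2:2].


12 collections generate NE(X_Σ); each relation:

  • {0,5}:  v_{0} + v_{5} = 0  so sig = [2:]
  • {3,7}:  v_{3} + v_{7} = 0  so sig = [2:]
  • {2,7}:  v_{2} + v_{7} = v_{8}  so sig = [2:1]
  • {3,8}:  v_{3} + v_{8} = v_{2}  so sig = [2:1]
  • {2,4}:  v_{2} + v_{4} = v_{0} + v_{7}  so sig = [2:1,1]
  • {2,3}:  v_{2} + v_{3} = v_{0} + v_{1} + v_{6}  so sig = [2:1,1,1]
  • {2,5}:  v_{2} + v_{5} = v_{1} + v_{6} + v_{7}  so sig = [2:1,1,1]
  • {5,8}:  v_{5} + v_{8} = v_{1} + v_{6} + 2·v_{7}  so sig = [2:1,1,2]
  • {4,8}:  v_{4} + v_{8} = v_{0} + 2·v_{7}  so sig = [2:1,2]
  • {1,4,6}:  v_{1} + v_{4} + v_{6} = 0  so sig = [3:]
  • {0,1,6,7}:  v_{0} + v_{1} + v_{6} + v_{7} = v_{2}  so sig = [4:1]
  • {0,1,6,8}:  v_{0} + v_{1} + v_{6} + v_{8} = 2·v_{2}  so sig = [4:2]

so the primitive-relation signature multiset is
    |P|=2: 9 collections, coeffs (), (), (1), (1), (1,1), (1,1,1), (1,1,1), (1,1,2), (1,2)
    |P|=3: 1 collection, coeffs ()
    |P|=4: 2 collections, coeffs (1), (2)


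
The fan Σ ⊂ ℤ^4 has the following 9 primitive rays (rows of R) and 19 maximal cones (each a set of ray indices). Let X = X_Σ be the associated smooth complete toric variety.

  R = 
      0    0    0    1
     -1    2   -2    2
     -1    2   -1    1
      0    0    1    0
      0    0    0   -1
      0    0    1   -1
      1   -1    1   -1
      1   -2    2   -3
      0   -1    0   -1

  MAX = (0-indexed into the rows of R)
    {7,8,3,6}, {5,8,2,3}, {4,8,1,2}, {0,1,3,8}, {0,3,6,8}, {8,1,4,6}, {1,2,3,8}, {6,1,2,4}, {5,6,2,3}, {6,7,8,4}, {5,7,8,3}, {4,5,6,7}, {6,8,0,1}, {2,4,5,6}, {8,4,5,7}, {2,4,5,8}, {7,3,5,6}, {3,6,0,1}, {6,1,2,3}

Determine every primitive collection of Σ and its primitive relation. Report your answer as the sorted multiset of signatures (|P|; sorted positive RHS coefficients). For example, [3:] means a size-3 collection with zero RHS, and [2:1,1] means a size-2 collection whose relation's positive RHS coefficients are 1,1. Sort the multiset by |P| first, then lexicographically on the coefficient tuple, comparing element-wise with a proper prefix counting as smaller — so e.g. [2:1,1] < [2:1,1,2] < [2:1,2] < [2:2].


Minimal non-faces — 11 found among 9 rays, 19 max cones:

  P = {0,4}:  v_{0} + v_{4} = 0 ; sig = [2:]
  P = {0,5}:  v_{0} + v_{5} = v_{3} ; sig = [2:1]
  P = {1,5}:  v_{1} + v_{5} = v_{2} ; sig = [2:1]
  P = {1,7}:  v_{1} + v_{7} = v_{4} ; sig = [2:1]
  P = {3,4}:  v_{3} + v_{4} = v_{5} ; sig = [2:1]
  P = {0,2}:  v_{0} + v_{2} = v_{1} + v_{3} ; sig = [2:1,1]
  P = {2,7}:  v_{2} + v_{7} = v_{4} + v_{5} ; sig = [2:1,1]
  P = {0,7}:  v_{0} + v_{7} = v_{3} + v_{6} + v_{8} ; sig = [2:1,1,1]
  P = {2,6,8}:  v_{2} + v_{6} + v_{8} = v_{4} ; sig = [3:1]
  P = {5,6,8}:  v_{5} + v_{6} + v_{8} = v_{7} ; sig = [3:1]
  P = {1,3,6,8}:  v_{1} + v_{3} + v_{6} + v_{8} = 0 ; sig = [4:]

Signatures (|P|; sorted positive RHS coefficients), sorted:
[[2:], [2:1], [2:1], [2:1], [2:1], [2:1,1], [2:1,1], [2:1,1,1], [3:1], [3:1], [4:]]
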